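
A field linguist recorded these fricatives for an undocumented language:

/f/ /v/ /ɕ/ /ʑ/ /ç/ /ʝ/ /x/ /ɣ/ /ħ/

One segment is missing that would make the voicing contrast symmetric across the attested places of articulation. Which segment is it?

/ʕ/

labiodental: voiceless /f/, voiced /v/.
alveolo-palatal: voiceless /ɕ/, voiced /ʑ/.
palatal: voiceless /ç/, voiced /ʝ/.
velar: voiceless /x/, voiced /ɣ/.
pharyngeal: voiceless /ħ/, voiced —.
The pharyngeal row has no voiced member, so the gap is the voiced pharyngeal fricative /ʕ/.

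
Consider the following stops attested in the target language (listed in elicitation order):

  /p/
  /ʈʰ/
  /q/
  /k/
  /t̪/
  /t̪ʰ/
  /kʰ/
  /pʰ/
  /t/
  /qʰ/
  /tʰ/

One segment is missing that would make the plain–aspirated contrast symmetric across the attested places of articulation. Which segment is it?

/ʈ/

Plain: /p/ (bilabial), /t̪/ (dental), /t/ (alveolar), /k/ (velar), /q/ (uvular).
Aspirated: /pʰ/ (bilabial), /t̪ʰ/ (dental), /tʰ/ (alveolar), /ʈʰ/ (retroflex), /kʰ/ (velar), /qʰ/ (uvular).
The retroflex row has no plain member, so the gap is the plain retroflex stop /ʈ/.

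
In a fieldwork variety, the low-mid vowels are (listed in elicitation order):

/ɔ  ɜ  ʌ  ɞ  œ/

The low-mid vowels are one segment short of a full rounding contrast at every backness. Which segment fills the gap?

/ɛ/

Unrounded: /ɜ/ (central), /ʌ/ (back).
Rounded: /œ/ (front), /ɞ/ (central), /ɔ/ (back).
The front row has no unrounded member, so the gap is the front unrounded vowel /ɛ/.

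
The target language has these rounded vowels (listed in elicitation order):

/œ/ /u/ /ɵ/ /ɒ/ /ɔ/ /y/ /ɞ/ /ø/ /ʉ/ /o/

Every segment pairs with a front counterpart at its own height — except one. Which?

High: /y/ ~ /ʉ/ ~ /u/
High-mid: /ø/ ~ /ɵ/ ~ /o/
Low-mid: /œ/ ~ /ɞ/ ~ /ɔ/
Low: only /ɒ/ (back); no front partner.
So /ɒ/ is the unpaired segment.

/ɒ/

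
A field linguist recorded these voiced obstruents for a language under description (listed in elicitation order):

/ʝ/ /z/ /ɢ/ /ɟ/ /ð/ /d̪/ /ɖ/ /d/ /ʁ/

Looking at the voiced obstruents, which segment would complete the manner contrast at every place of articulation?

dental: stop /d̪/, fricative /ð/.
alveolar: stop /d/, fricative /z/.
retroflex: stop /ɖ/, fricative —.
palatal: stop /ɟ/, fricative /ʝ/.
uvular: stop /ɢ/, fricative /ʁ/.
The retroflex row has no fricative member, so the gap is the retroflex fricative /ʐ/.

/ʐ/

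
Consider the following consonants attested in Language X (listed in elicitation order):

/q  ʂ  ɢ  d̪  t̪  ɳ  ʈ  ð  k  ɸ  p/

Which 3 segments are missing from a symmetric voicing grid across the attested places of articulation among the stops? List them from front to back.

place of articulation  voiceless  voiced  
bilabial          p         —       
dental            t̪        d̪      
retroflex         ʈ         —       
velar             k         —       
uvular            q         ɢ       
Gaps, from front to back: bilabial lacks voiced (/b/); retroflex lacks voiced (/ɖ/); velar lacks voiced (/ɡ/).

/b/, /ɖ/, /ɡ/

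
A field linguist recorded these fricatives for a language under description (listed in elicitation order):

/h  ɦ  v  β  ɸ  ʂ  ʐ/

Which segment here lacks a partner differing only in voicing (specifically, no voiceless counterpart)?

Bilabial: /ɸ/ ~ /β/
Retroflex: /ʂ/ ~ /ʐ/
Glottal: /h/ ~ /ɦ/
Labiodental: only /v/ (voiced); no voiceless partner.
So /v/ is the unpaired segment.

/v/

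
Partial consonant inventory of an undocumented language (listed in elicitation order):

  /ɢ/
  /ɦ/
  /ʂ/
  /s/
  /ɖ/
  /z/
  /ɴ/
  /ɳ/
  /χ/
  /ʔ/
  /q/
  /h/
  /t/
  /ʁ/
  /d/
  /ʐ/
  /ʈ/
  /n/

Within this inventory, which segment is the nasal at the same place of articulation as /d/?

/n/

/d/ is a voiced alveolar stop.
The nasal at the same place is an alveolar nasal — in this inventory, /n/.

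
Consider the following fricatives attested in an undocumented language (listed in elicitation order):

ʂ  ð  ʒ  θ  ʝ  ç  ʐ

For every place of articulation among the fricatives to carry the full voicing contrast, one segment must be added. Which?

/ʃ/

Voiceless: /θ/ (dental), /ʂ/ (retroflex), /ç/ (palatal).
Voiced: /ð/ (dental), /ʒ/ (postalveolar), /ʐ/ (retroflex), /ʝ/ (palatal).
The postalveolar row has no voiceless member, so the gap is the voiceless postalveolar fricative /ʃ/.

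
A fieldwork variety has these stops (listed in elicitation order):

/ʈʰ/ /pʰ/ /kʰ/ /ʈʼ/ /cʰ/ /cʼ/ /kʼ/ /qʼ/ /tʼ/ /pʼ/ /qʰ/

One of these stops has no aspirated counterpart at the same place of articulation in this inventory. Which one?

/tʼ/

Bilabial: /pʰ/ ~ /pʼ/
Retroflex: /ʈʰ/ ~ /ʈʼ/
Palatal: /cʰ/ ~ /cʼ/
Velar: /kʰ/ ~ /kʼ/
Uvular: /qʰ/ ~ /qʼ/
Alveolar: only /tʼ/ (ejective); no aspirated partner.
So /tʼ/ is the unpaired segment.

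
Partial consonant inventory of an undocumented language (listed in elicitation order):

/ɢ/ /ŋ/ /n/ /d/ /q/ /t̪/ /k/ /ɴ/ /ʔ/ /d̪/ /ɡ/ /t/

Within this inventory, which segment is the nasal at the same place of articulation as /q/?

/q/ is a voiceless uvular stop.
The nasal at the same place is an uvular nasal — in this inventory, /ɴ/.

/ɴ/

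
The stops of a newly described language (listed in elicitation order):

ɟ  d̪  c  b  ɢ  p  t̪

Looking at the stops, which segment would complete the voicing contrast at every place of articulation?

bilabial: voiceless /p/, voiced /b/.
dental: voiceless /t̪/, voiced /d̪/.
palatal: voiceless /c/, voiced /ɟ/.
uvular: voiceless —, voiced /ɢ/.
The uvular row has no voiceless member, so the gap is the voiceless uvular stop /q/.

/q/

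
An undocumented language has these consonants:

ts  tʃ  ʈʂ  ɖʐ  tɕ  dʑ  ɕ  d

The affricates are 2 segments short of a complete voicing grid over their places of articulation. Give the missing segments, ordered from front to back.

Voiceless: /ts/ (alveolar), /tʃ/ (postalveolar), /ʈʂ/ (retroflex), /tɕ/ (alveolo-palatal).
Voiced: /ɖʐ/ (retroflex), /dʑ/ (alveolo-palatal).
Gaps, from front to back: alveolar lacks voiced (/dz/); postalveolar lacks voiced (/dʒ/).

/dz/, /dʒ/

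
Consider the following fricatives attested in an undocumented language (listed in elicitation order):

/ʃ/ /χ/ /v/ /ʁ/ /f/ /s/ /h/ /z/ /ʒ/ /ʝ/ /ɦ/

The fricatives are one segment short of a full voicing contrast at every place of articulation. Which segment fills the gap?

place of articulation  voiceless  voiced  
labiodental       f         v       
alveolar          s         z       
postalveolar      ʃ         ʒ       
palatal           —         ʝ       
uvular            χ         ʁ       
glottal           h         ɦ       
The palatal row has no voiceless member, so the gap is the voiceless palatal fricative /ç/.

/ç/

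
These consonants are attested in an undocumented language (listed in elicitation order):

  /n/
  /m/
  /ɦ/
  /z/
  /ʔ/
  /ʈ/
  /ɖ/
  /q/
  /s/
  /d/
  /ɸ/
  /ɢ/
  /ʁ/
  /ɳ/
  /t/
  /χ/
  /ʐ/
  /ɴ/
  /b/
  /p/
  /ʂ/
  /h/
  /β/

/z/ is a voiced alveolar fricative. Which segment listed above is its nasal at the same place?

/n/

The nasal at the same place is an alveolar nasal — in this inventory, /n/.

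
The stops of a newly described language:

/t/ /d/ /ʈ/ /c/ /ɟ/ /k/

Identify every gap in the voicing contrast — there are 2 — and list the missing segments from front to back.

place of articulation  voiceless  voiced  
alveolar          t         d       
retroflex         ʈ         —       
palatal           c         ɟ       
velar             k         —       
Gaps, from front to back: retroflex lacks voiced (/ɖ/); velar lacks voiced (/ɡ/).

/ɖ/, /ɡ/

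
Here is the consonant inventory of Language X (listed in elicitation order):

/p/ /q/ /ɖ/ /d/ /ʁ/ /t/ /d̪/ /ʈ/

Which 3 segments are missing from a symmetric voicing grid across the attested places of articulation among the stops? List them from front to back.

/b/, /t̪/, /ɢ/

Voiceless: /p/ (bilabial), /t/ (alveolar), /ʈ/ (retroflex), /q/ (uvular).
Voiced: /d̪/ (dental), /d/ (alveolar), /ɖ/ (retroflex).
Gaps, from front to back: bilabial lacks voiced (/b/); dental lacks voiceless (/t̪/); uvular lacks voiced (/ɢ/).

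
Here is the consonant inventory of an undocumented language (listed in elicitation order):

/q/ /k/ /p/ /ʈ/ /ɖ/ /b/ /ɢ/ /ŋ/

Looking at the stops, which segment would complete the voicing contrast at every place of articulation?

/ɡ/

place of articulation  voiceless  voiced  
bilabial          p         b       
retroflex         ʈ         ɖ       
velar             k         —       
uvular            q         ɢ       
The velar row has no voiced member, so the gap is the voiced velar stop /ɡ/.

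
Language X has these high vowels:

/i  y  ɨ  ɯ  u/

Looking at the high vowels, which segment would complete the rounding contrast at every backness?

Unrounded: /i/ (front), /ɨ/ (central), /ɯ/ (back).
Rounded: /y/ (front), /u/ (back).
The central row has no rounded member, so the gap is the central rounded vowel /ʉ/.

/ʉ/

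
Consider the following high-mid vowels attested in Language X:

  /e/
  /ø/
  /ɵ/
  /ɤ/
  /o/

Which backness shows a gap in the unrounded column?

backness          unrounded  rounded 
front             e         ø       
central           —         ɵ       
back              ɤ         o       
Every backness has an unrounded member except central, where /ɘ/ would be expected.

central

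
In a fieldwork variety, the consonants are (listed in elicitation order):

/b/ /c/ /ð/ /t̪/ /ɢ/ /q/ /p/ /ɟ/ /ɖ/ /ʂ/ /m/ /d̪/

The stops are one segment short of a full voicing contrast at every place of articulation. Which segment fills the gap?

bilabial: voiceless /p/, voiced /b/.
dental: voiceless /t̪/, voiced /d̪/.
retroflex: voiceless —, voiced /ɖ/.
palatal: voiceless /c/, voiced /ɟ/.
uvular: voiceless /q/, voiced /ɢ/.
The retroflex row has no voiceless member, so the gap is the voiceless retroflex stop /ʈ/.

/ʈ/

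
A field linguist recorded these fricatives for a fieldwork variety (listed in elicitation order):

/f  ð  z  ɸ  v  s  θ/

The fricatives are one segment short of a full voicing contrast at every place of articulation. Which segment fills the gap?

/β/

place of articulation  voiceless  voiced  
bilabial          ɸ         —       
labiodental       f         v       
dental            θ         ð       
alveolar          s         z       
The bilabial row has no voiced member, so the gap is the voiced bilabial fricative /β/.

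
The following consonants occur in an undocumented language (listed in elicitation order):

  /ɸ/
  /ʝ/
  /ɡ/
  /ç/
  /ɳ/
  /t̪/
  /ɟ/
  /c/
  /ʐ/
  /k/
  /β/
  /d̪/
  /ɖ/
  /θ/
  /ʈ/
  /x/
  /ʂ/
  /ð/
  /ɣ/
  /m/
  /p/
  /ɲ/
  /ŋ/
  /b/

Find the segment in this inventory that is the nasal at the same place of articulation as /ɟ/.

/ɟ/ is a voiced palatal stop.
The nasal at the same place is a palatal nasal — in this inventory, /ɲ/.

/ɲ/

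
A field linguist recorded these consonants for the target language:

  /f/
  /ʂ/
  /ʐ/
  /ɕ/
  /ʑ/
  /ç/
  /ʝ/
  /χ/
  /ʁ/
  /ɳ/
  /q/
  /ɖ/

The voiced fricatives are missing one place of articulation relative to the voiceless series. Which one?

Voiceless: /f/ (labiodental), /ʂ/ (retroflex), /ɕ/ (alveolo-palatal), /ç/ (palatal), /χ/ (uvular).
Voiced: /ʐ/ (retroflex), /ʑ/ (alveolo-palatal), /ʝ/ (palatal), /ʁ/ (uvular).
Every place of articulation has a voiced member except labiodental, where /v/ would be expected.

labiodental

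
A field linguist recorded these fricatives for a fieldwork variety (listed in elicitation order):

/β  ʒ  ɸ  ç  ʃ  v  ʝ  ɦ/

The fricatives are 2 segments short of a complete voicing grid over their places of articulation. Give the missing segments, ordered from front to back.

place of articulation  voiceless  voiced  
bilabial          ɸ         β       
labiodental       —         v       
postalveolar      ʃ         ʒ       
palatal           ç         ʝ       
glottal           —         ɦ       
Gaps, from front to back: labiodental lacks voiceless (/f/); glottal lacks voiceless (/h/).

/f/, /h/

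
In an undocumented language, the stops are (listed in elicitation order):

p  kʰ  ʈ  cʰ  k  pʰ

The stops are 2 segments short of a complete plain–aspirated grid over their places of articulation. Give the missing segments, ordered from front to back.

place of articulation  plain     aspirated
bilabial          p         pʰ      
retroflex         ʈ         —       
palatal           —         cʰ      
velar             k         kʰ      
Gaps, from front to back: retroflex lacks aspirated (/ʈʰ/); palatal lacks plain (/c/).

/ʈʰ/, /c/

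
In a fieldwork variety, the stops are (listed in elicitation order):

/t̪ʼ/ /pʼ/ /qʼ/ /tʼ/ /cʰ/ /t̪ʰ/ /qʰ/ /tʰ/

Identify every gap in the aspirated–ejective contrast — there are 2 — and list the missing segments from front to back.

/pʰ/, /cʼ/

Aspirated: /t̪ʰ/ (dental), /tʰ/ (alveolar), /cʰ/ (palatal), /qʰ/ (uvular).
Ejective: /pʼ/ (bilabial), /t̪ʼ/ (dental), /tʼ/ (alveolar), /qʼ/ (uvular).
Gaps, from front to back: bilabial lacks aspirated (/pʰ/); palatal lacks ejective (/cʼ/).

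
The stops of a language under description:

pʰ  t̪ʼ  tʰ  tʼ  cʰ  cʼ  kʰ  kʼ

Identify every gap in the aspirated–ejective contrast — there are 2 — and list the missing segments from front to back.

bilabial: aspirated /pʰ/, ejective —.
dental: aspirated —, ejective /t̪ʼ/.
alveolar: aspirated /tʰ/, ejective /tʼ/.
palatal: aspirated /cʰ/, ejective /cʼ/.
velar: aspirated /kʰ/, ejective /kʼ/.
Gaps, from front to back: bilabial lacks ejective (/pʼ/); dental lacks aspirated (/t̪ʰ/).

/pʼ/, /t̪ʰ/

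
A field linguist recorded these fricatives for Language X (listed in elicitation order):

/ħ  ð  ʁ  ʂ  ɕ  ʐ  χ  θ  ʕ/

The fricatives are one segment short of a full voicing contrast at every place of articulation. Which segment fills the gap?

/ʑ/

Voiceless: /θ/ (dental), /ʂ/ (retroflex), /ɕ/ (alveolo-palatal), /χ/ (uvular), /ħ/ (pharyngeal).
Voiced: /ð/ (dental), /ʐ/ (retroflex), /ʁ/ (uvular), /ʕ/ (pharyngeal).
The alveolo-palatal row has no voiced member, so the gap is the voiced alveolo-palatal fricative /ʑ/.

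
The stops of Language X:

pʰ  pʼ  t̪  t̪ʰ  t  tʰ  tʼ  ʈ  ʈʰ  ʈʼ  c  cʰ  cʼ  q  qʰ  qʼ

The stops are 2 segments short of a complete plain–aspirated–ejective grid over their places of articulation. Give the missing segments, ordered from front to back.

bilabial: plain —, aspirated /pʰ/, ejective /pʼ/.
dental: plain /t̪/, aspirated /t̪ʰ/, ejective —.
alveolar: plain /t/, aspirated /tʰ/, ejective /tʼ/.
retroflex: plain /ʈ/, aspirated /ʈʰ/, ejective /ʈʼ/.
palatal: plain /c/, aspirated /cʰ/, ejective /cʼ/.
uvular: plain /q/, aspirated /qʰ/, ejective /qʼ/.
Gaps, from front to back: bilabial lacks plain (/p/); dental lacks ejective (/t̪ʼ/).

/p/, /t̪ʼ/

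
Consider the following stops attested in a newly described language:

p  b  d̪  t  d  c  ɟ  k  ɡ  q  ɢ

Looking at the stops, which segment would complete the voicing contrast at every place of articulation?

Voiceless: /p/ (bilabial), /t/ (alveolar), /c/ (palatal), /k/ (velar), /q/ (uvular).
Voiced: /b/ (bilabial), /d̪/ (dental), /d/ (alveolar), /ɟ/ (palatal), /ɡ/ (velar), /ɢ/ (uvular).
The dental row has no voiceless member, so the gap is the voiceless dental stop /t̪/.

/t̪/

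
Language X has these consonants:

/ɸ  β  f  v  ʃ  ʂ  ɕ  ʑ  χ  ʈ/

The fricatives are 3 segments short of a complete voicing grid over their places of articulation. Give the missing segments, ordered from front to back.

/ʒ/, /ʐ/, /ʁ/

Voiceless: /ɸ/ (bilabial), /f/ (labiodental), /ʃ/ (postalveolar), /ʂ/ (retroflex), /ɕ/ (alveolo-palatal), /χ/ (uvular).
Voiced: /β/ (bilabial), /v/ (labiodental), /ʑ/ (alveolo-palatal).
Gaps, from front to back: postalveolar lacks voiced (/ʒ/); retroflex lacks voiced (/ʐ/); uvular lacks voiced (/ʁ/).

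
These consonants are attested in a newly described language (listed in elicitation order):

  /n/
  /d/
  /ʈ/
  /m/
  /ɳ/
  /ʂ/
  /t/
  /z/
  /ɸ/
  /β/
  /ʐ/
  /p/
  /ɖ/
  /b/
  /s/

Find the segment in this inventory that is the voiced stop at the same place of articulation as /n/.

/d/

/n/ is an alveolar nasal.
The voiced stop at the same place is a voiced alveolar stop — in this inventory, /d/.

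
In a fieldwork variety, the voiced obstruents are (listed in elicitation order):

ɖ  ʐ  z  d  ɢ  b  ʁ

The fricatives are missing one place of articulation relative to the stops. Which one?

bilabial

place of articulation  stop      fricative
bilabial          b         —       
alveolar          d         z       
retroflex         ɖ         ʐ       
uvular            ɢ         ʁ       
Every place of articulation has a fricative member except bilabial, where /β/ would be expected.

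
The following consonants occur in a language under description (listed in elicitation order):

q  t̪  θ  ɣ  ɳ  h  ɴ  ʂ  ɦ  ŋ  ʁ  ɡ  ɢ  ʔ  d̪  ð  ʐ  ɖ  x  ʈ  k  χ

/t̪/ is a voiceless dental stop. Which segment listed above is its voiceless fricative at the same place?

/θ/

The voiceless fricative at the same place is a voiceless dental fricative — in this inventory, /θ/.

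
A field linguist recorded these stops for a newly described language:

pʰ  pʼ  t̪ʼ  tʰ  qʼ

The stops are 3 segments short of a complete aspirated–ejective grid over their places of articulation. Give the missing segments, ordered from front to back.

place of articulation  aspirated  ejective
bilabial          pʰ        pʼ      
dental            —         t̪ʼ     
alveolar          tʰ        —       
uvular            —         qʼ      
Gaps, from front to back: dental lacks aspirated (/t̪ʰ/); alveolar lacks ejective (/tʼ/); uvular lacks aspirated (/qʰ/).

/t̪ʰ/, /tʼ/, /qʰ/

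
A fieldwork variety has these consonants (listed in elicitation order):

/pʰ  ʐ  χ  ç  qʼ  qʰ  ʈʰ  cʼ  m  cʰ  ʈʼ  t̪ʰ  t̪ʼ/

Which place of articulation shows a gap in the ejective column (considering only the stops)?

Aspirated: /pʰ/ (bilabial), /t̪ʰ/ (dental), /ʈʰ/ (retroflex), /cʰ/ (palatal), /qʰ/ (uvular).
Ejective: /t̪ʼ/ (dental), /ʈʼ/ (retroflex), /cʼ/ (palatal), /qʼ/ (uvular).
Every place of articulation has an ejective member except bilabial, where /pʼ/ would be expected.

bilabial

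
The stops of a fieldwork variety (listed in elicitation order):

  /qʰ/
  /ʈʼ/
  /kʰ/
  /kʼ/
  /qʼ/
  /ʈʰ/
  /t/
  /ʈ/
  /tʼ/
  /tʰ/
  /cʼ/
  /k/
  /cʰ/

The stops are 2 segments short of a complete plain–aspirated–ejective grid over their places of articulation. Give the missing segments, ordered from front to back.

/c/, /q/

place of articulation  plain     aspirated  ejective
alveolar          t         tʰ        tʼ      
retroflex         ʈ         ʈʰ        ʈʼ      
palatal           —         cʰ        cʼ      
velar             k         kʰ        kʼ      
uvular            —         qʰ        qʼ      
Gaps, from front to back: palatal lacks plain (/c/); uvular lacks plain (/q/).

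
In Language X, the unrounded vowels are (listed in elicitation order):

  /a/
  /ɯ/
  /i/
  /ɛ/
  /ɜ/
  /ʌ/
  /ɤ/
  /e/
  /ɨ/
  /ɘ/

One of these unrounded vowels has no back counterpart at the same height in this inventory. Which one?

/a/

High: /i/ ~ /ɨ/ ~ /ɯ/
High-mid: /e/ ~ /ɘ/ ~ /ɤ/
Low-mid: /ɛ/ ~ /ɜ/ ~ /ʌ/
Low: only /a/ (front); no back partner.
So /a/ is the unpaired segment.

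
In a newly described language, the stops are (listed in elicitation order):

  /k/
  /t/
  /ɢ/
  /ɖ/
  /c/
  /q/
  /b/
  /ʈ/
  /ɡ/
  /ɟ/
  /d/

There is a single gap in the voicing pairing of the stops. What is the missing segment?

place of articulation  voiceless  voiced  
bilabial          —         b       
alveolar          t         d       
retroflex         ʈ         ɖ       
palatal           c         ɟ       
velar             k         ɡ       
uvular            q         ɢ       
The bilabial row has no voiceless member, so the gap is the voiceless bilabial stop /p/.

/p/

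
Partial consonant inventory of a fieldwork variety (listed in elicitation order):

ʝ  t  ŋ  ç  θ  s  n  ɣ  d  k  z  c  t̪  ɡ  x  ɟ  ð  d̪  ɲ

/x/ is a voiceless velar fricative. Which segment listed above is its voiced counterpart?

/ɣ/

The voiced counterpart is a voiced velar fricative — in this inventory, /ɣ/.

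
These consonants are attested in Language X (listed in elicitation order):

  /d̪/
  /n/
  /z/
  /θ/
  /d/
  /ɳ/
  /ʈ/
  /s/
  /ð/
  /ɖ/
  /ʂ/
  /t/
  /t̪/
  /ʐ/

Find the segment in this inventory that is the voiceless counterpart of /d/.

/t/

/d/ is a voiced alveolar stop.
The voiceless counterpart is a voiceless alveolar stop — in this inventory, /t/.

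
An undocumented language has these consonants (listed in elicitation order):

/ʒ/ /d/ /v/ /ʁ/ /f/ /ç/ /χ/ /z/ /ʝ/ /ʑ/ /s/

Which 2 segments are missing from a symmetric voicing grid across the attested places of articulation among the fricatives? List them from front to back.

place of articulation  voiceless  voiced  
labiodental       f         v       
alveolar          s         z       
postalveolar      —         ʒ       
alveolo-palatal   —         ʑ       
palatal           ç         ʝ       
uvular            χ         ʁ       
Gaps, from front to back: postalveolar lacks voiceless (/ʃ/); alveolo-palatal lacks voiceless (/ɕ/).

/ʃ/, /ɕ/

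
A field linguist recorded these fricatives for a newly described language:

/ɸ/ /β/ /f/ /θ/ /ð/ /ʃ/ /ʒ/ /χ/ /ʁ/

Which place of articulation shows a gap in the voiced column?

labiodental

Voiceless: /ɸ/ (bilabial), /f/ (labiodental), /θ/ (dental), /ʃ/ (postalveolar), /χ/ (uvular).
Voiced: /β/ (bilabial), /ð/ (dental), /ʒ/ (postalveolar), /ʁ/ (uvular).
Every place of articulation has a voiced member except labiodental, where /v/ would be expected.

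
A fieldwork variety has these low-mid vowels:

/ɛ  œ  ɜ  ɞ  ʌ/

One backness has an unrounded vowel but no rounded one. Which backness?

backness          unrounded  rounded 
front             ɛ         œ       
central           ɜ         ɞ       
back              ʌ         —       
Every backness has a rounded member except back, where /ɔ/ would be expected.

back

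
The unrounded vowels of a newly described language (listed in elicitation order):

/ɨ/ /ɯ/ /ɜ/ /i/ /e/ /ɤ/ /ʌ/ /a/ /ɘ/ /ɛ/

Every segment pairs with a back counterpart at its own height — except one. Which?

/a/

High: /i/ ~ /ɨ/ ~ /ɯ/
High-mid: /e/ ~ /ɘ/ ~ /ɤ/
Low-mid: /ɛ/ ~ /ɜ/ ~ /ʌ/
Low: only /a/ (front); no back partner.
So /a/ is the unpaired segment.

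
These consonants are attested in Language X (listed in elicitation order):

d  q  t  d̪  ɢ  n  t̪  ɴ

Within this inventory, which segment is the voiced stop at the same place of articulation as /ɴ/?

/ɢ/

/ɴ/ is an uvular nasal.
The voiced stop at the same place is a voiced uvular stop — in this inventory, /ɢ/.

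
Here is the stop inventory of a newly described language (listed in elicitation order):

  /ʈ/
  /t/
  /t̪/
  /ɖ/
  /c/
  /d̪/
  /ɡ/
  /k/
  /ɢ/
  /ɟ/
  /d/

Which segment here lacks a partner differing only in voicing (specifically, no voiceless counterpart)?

/ɢ/

Dental: /t̪/ ~ /d̪/
Alveolar: /t/ ~ /d/
Retroflex: /ʈ/ ~ /ɖ/
Palatal: /c/ ~ /ɟ/
Velar: /k/ ~ /ɡ/
Uvular: only /ɢ/ (voiced); no voiceless partner.
So /ɢ/ is the unpaired segment.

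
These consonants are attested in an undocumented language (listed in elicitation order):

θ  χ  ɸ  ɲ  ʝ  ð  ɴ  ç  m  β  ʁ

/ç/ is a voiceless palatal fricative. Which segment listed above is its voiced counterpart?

The voiced counterpart is a voiced palatal fricative — in this inventory, /ʝ/.

/ʝ/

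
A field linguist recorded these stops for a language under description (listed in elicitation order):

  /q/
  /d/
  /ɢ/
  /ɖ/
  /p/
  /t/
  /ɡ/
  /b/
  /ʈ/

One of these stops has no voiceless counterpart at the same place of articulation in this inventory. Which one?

/ɡ/

Bilabial: /p/ ~ /b/
Alveolar: /t/ ~ /d/
Retroflex: /ʈ/ ~ /ɖ/
Uvular: /q/ ~ /ɢ/
Velar: only /ɡ/ (voiced); no voiceless partner.
So /ɡ/ is the unpaired segment.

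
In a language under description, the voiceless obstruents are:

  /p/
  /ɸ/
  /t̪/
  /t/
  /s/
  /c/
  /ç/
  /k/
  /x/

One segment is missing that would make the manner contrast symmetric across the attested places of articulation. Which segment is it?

bilabial: stop /p/, fricative /ɸ/.
dental: stop /t̪/, fricative —.
alveolar: stop /t/, fricative /s/.
palatal: stop /c/, fricative /ç/.
velar: stop /k/, fricative /x/.
The dental row has no fricative member, so the gap is the dental fricative /θ/.

/θ/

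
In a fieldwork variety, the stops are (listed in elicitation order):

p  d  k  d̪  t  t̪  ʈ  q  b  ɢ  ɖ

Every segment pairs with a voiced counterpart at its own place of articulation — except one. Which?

Bilabial: /p/ ~ /b/
Dental: /t̪/ ~ /d̪/
Alveolar: /t/ ~ /d/
Retroflex: /ʈ/ ~ /ɖ/
Uvular: /q/ ~ /ɢ/
Velar: only /k/ (voiceless); no voiced partner.
So /k/ is the unpaired segment.

/k/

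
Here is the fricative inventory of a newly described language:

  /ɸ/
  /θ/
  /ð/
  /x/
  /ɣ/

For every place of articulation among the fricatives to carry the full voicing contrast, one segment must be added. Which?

place of articulation  voiceless  voiced  
bilabial          ɸ         —       
dental            θ         ð       
velar             x         ɣ       
The bilabial row has no voiced member, so the gap is the voiced bilabial fricative /β/.

/β/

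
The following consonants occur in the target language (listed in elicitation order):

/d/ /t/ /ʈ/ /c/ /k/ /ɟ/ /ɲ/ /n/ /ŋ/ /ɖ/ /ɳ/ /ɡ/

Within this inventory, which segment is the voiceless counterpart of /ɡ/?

/ɡ/ is a voiced velar stop.
The voiceless counterpart is a voiceless velar stop — in this inventory, /k/.

/k/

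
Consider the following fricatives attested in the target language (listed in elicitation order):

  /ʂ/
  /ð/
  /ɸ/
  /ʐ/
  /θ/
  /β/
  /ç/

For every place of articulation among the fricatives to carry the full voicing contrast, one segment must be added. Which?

place of articulation  voiceless  voiced  
bilabial          ɸ         β       
dental            θ         ð       
retroflex         ʂ         ʐ       
palatal           ç         —       
The palatal row has no voiced member, so the gap is the voiced palatal fricative /ʝ/.

/ʝ/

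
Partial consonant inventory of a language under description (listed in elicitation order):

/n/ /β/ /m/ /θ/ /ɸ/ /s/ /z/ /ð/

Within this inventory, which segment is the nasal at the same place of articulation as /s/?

/s/ is a voiceless alveolar fricative.
The nasal at the same place is an alveolar nasal — in this inventory, /n/.

/n/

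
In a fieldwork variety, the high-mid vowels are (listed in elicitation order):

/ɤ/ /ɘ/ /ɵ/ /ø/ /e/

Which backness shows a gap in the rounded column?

back

backness          unrounded  rounded 
front             e         ø       
central           ɘ         ɵ       
back              ɤ         —       
Every backness has a rounded member except back, where /o/ would be expected.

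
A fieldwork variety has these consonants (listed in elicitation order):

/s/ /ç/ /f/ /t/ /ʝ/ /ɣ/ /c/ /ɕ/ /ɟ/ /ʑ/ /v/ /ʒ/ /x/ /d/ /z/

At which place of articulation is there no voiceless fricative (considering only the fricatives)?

place of articulation  voiceless  voiced  
labiodental       f         v       
alveolar          s         z       
postalveolar      —         ʒ       
alveolo-palatal   ɕ         ʑ       
palatal           ç         ʝ       
velar             x         ɣ       
Every place of articulation has a voiceless member except postalveolar, where /ʃ/ would be expected.

postalveolar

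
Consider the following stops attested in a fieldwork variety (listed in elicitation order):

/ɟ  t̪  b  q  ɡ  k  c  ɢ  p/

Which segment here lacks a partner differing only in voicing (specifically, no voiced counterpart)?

/t̪/

Bilabial: /p/ ~ /b/
Palatal: /c/ ~ /ɟ/
Velar: /k/ ~ /ɡ/
Uvular: /q/ ~ /ɢ/
Dental: only /t̪/ (voiceless); no voiced partner.
So /t̪/ is the unpaired segment.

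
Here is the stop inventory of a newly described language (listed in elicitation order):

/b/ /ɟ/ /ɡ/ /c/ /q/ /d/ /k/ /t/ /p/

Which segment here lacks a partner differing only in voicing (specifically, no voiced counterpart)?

Bilabial: /p/ ~ /b/
Alveolar: /t/ ~ /d/
Palatal: /c/ ~ /ɟ/
Velar: /k/ ~ /ɡ/
Uvular: only /q/ (voiceless); no voiced partner.
So /q/ is the unpaired segment.

/q/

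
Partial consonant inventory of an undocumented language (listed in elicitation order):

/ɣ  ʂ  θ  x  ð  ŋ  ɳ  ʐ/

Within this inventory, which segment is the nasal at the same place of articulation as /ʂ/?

/ɳ/

/ʂ/ is a voiceless retroflex fricative.
The nasal at the same place is a retroflex nasal — in this inventory, /ɳ/.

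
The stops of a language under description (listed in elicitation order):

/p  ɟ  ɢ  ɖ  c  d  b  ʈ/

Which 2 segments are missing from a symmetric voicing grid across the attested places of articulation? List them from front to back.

bilabial: voiceless /p/, voiced /b/.
alveolar: voiceless —, voiced /d/.
retroflex: voiceless /ʈ/, voiced /ɖ/.
palatal: voiceless /c/, voiced /ɟ/.
uvular: voiceless —, voiced /ɢ/.
Gaps, from front to back: alveolar lacks voiceless (/t/); uvular lacks voiceless (/q/).

/t/, /q/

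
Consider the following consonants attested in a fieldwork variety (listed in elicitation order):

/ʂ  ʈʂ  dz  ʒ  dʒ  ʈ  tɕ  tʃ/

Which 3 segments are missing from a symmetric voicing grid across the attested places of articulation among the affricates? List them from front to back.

Voiceless: /tʃ/ (postalveolar), /ʈʂ/ (retroflex), /tɕ/ (alveolo-palatal).
Voiced: /dz/ (alveolar), /dʒ/ (postalveolar).
Gaps, from front to back: alveolar lacks voiceless (/ts/); retroflex lacks voiced (/ɖʐ/); alveolo-palatal lacks voiced (/dʑ/).

/ts/, /ɖʐ/, /dʑ/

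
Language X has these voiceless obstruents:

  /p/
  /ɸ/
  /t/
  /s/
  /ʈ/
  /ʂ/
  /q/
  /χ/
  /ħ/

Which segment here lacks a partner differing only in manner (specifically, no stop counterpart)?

/ħ/

Bilabial: /p/ ~ /ɸ/
Alveolar: /t/ ~ /s/
Retroflex: /ʈ/ ~ /ʂ/
Uvular: /q/ ~ /χ/
Pharyngeal: only /ħ/ (fricative); no stop partner.
So /ħ/ is the unpaired segment.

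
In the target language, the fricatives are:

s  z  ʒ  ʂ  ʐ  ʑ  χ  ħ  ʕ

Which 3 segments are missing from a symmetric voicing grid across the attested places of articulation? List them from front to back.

alveolar: voiceless /s/, voiced /z/.
postalveolar: voiceless —, voiced /ʒ/.
retroflex: voiceless /ʂ/, voiced /ʐ/.
alveolo-palatal: voiceless —, voiced /ʑ/.
uvular: voiceless /χ/, voiced —.
pharyngeal: voiceless /ħ/, voiced /ʕ/.
Gaps, from front to back: postalveolar lacks voiceless (/ʃ/); alveolo-palatal lacks voiceless (/ɕ/); uvular lacks voiced (/ʁ/).

/ʃ/, /ɕ/, /ʁ/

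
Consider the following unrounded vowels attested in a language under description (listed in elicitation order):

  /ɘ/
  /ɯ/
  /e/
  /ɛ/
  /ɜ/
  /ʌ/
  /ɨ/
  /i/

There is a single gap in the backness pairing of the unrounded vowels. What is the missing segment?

Front: /i/ (high), /e/ (high-mid), /ɛ/ (low-mid).
Central: /ɨ/ (high), /ɘ/ (high-mid), /ɜ/ (low-mid).
Back: /ɯ/ (high), /ʌ/ (low-mid).
The high-mid row has no back member, so the gap is the high-mid back unrounded vowel /ɤ/.

/ɤ/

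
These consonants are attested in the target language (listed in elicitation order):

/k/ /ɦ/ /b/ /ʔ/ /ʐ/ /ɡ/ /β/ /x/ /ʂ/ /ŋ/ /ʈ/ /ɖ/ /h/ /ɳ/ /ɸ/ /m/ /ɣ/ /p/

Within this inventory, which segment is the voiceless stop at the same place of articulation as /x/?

/x/ is a voiceless velar fricative.
The voiceless stop at the same place is a voiceless velar stop — in this inventory, /k/.

/k/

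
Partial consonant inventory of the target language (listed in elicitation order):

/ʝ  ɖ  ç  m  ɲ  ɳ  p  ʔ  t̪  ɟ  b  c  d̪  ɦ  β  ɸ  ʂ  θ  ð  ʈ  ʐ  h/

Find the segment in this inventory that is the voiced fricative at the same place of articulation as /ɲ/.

/ʝ/

/ɲ/ is a palatal nasal.
The voiced fricative at the same place is a voiced palatal fricative — in this inventory, /ʝ/.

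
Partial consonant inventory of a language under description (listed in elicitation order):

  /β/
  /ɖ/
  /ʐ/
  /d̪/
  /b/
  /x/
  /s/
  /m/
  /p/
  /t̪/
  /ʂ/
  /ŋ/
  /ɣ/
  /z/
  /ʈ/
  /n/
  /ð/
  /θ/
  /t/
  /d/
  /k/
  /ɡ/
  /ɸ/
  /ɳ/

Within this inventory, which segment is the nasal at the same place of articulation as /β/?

/m/

/β/ is a voiced bilabial fricative.
The nasal at the same place is a bilabial nasal — in this inventory, /m/.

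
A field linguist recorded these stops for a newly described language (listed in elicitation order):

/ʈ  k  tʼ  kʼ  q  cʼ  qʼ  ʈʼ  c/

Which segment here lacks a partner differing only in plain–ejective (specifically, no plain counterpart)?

/tʼ/

Retroflex: /ʈ/ ~ /ʈʼ/
Palatal: /c/ ~ /cʼ/
Velar: /k/ ~ /kʼ/
Uvular: /q/ ~ /qʼ/
Alveolar: only /tʼ/ (ejective); no plain partner.
So /tʼ/ is the unpaired segment.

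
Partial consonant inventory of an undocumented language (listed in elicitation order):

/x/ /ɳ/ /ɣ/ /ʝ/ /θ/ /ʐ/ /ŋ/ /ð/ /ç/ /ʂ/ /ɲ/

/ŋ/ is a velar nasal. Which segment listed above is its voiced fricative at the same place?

/ɣ/

The voiced fricative at the same place is a voiced velar fricative — in this inventory, /ɣ/.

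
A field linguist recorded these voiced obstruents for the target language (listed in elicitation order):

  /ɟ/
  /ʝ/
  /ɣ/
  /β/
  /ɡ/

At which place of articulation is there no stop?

bilabial

Stop: /ɟ/ (palatal), /ɡ/ (velar).
Fricative: /β/ (bilabial), /ʝ/ (palatal), /ɣ/ (velar).
Every place of articulation has a stop member except bilabial, where /b/ would be expected.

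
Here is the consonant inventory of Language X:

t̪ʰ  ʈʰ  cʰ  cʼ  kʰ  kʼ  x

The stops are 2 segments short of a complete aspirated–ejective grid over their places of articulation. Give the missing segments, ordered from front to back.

Aspirated: /t̪ʰ/ (dental), /ʈʰ/ (retroflex), /cʰ/ (palatal), /kʰ/ (velar).
Ejective: /cʼ/ (palatal), /kʼ/ (velar).
Gaps, from front to back: dental lacks ejective (/t̪ʼ/); retroflex lacks ejective (/ʈʼ/).

/t̪ʼ/, /ʈʼ/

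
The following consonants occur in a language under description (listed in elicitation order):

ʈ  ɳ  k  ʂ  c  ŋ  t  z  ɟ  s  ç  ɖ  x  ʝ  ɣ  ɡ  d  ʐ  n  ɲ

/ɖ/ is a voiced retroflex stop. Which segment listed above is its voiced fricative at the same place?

/ʐ/

The voiced fricative at the same place is a voiced retroflex fricative — in this inventory, /ʐ/.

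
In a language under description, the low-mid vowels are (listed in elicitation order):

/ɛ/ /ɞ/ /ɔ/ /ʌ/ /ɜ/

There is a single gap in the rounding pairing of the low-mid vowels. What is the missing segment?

Unrounded: /ɛ/ (front), /ɜ/ (central), /ʌ/ (back).
Rounded: /ɞ/ (central), /ɔ/ (back).
The front row has no rounded member, so the gap is the front rounded vowel /œ/.

/œ/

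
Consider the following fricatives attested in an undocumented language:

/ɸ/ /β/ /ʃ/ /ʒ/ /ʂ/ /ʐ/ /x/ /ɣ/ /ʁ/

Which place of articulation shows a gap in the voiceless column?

bilabial: voiceless /ɸ/, voiced /β/.
postalveolar: voiceless /ʃ/, voiced /ʒ/.
retroflex: voiceless /ʂ/, voiced /ʐ/.
velar: voiceless /x/, voiced /ɣ/.
uvular: voiceless —, voiced /ʁ/.
Every place of articulation has a voiceless member except uvular, where /χ/ would be expected.

uvular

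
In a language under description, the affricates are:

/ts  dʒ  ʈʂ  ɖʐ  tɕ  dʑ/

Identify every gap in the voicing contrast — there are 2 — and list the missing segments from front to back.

/dz/, /tʃ/

alveolar: voiceless /ts/, voiced —.
postalveolar: voiceless —, voiced /dʒ/.
retroflex: voiceless /ʈʂ/, voiced /ɖʐ/.
alveolo-palatal: voiceless /tɕ/, voiced /dʑ/.
Gaps, from front to back: alveolar lacks voiced (/dz/); postalveolar lacks voiceless (/tʃ/).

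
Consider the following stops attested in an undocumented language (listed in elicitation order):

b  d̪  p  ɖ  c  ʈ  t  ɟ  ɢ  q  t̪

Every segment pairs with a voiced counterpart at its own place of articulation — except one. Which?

/t/

Bilabial: /p/ ~ /b/
Dental: /t̪/ ~ /d̪/
Retroflex: /ʈ/ ~ /ɖ/
Palatal: /c/ ~ /ɟ/
Uvular: /q/ ~ /ɢ/
Alveolar: only /t/ (voiceless); no voiced partner.
So /t/ is the unpaired segment.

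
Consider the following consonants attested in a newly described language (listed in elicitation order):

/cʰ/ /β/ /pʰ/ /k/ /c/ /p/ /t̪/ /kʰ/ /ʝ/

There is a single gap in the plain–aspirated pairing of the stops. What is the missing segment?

Plain: /p/ (bilabial), /t̪/ (dental), /c/ (palatal), /k/ (velar).
Aspirated: /pʰ/ (bilabial), /cʰ/ (palatal), /kʰ/ (velar).
The dental row has no aspirated member, so the gap is the aspirated dental stop /t̪ʰ/.

/t̪ʰ/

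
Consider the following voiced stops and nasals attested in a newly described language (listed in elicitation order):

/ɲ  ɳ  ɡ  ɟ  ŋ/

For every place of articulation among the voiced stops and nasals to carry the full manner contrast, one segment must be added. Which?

place of articulation  oral stop  nasal   
retroflex         —         ɳ       
palatal           ɟ         ɲ       
velar             ɡ         ŋ       
The retroflex row has no oral stop member, so the gap is the retroflex oral stop /ɖ/.

/ɖ/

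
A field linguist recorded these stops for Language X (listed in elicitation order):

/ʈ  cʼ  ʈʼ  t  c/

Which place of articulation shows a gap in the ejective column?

alveolar

Plain: /t/ (alveolar), /ʈ/ (retroflex), /c/ (palatal).
Ejective: /ʈʼ/ (retroflex), /cʼ/ (palatal).
Every place of articulation has an ejective member except alveolar, where /tʼ/ would be expected.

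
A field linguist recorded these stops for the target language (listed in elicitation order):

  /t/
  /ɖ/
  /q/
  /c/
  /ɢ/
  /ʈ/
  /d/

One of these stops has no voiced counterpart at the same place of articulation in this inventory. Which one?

Alveolar: /t/ ~ /d/
Retroflex: /ʈ/ ~ /ɖ/
Uvular: /q/ ~ /ɢ/
Palatal: only /c/ (voiceless); no voiced partner.
So /c/ is the unpaired segment.

/c/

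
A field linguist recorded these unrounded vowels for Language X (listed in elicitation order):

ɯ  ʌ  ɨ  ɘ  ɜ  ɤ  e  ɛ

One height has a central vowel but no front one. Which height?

high

high: front —, central /ɨ/, back /ɯ/.
high-mid: front /e/, central /ɘ/, back /ɤ/.
low-mid: front /ɛ/, central /ɜ/, back /ʌ/.
Every height has a front member except high, where /i/ would be expected.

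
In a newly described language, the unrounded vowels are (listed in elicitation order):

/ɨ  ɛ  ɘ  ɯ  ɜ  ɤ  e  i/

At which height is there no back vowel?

height            front     central   back    
high              i         ɨ         ɯ       
high-mid          e         ɘ         ɤ       
low-mid           ɛ         ɜ         —       
Every height has a back member except low-mid, where /ʌ/ would be expected.

low-mid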